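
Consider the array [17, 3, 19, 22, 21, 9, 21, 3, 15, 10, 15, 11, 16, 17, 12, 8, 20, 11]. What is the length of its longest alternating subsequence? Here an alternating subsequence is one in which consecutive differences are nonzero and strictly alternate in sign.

Track the best alternating length ending on an up-step vs a down-step at each position: up/down = 1/1, 1/2, 3/1, 3/1, 3/4, 3/4, 5/4, 1/6, 7/6, 7/8, 9/6, 9/10, 11/6, 11/6, 11/12, 7/12, 13/6, 13/14.
The maximum over both is 14; one such subsequence is 17, 3, 19, 9, 21, 3, 15, 10, 15, 11, 16, 12, 20, 11.

14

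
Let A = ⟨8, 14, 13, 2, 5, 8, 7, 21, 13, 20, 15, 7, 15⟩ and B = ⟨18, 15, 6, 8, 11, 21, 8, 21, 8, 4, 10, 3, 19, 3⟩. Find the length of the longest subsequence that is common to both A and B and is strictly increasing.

2

For each value that appears in both, track the longest common increasing run ending there.
The best achievable length is 2; one witness is 8, 21 (A-positions 1,8, B-positions 4,6).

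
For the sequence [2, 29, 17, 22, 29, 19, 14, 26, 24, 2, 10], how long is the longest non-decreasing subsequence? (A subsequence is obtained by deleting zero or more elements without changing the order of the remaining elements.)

4

One longest non-decreasing subsequence is 2, 17, 22, 29 (positions 1,3,4,5), of length 4; no longer one exists.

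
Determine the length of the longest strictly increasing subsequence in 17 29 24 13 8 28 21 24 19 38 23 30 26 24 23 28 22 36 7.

Scanning left to right, the best length ending at each element is: 17→1, 29→2, 24→2, 13→1, 8→1, 28→3, 21→2, 24→3, 19→2, 38→4, 23→3, 30→4, 26→4, 24→4, 23→3, 28→5, 22→3, 36→6, 7→1.
So the longest increasing subsequence has length 6, e.g. 17, 21, 24, 26, 28, 36.

6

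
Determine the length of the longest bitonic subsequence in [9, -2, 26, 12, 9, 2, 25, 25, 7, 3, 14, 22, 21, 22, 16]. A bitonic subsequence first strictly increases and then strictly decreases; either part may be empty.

7

Let inc[i] be the LIS ending at i and dec[i] the longest strictly decreasing subsequence starting at i. inc = [1, 1, 2, 2, 2, 2, 3, 3, 3, 3, 4, 5, 5, 6, 5], dec = [3, 1, 5, 4, 3, 1, 4, 4, 2, 1, 1, 3, 2, 2, 1].
max_i inc[i]+dec[i]−1 = 7, with one witness -2, 2, 7, 14, 22, 21, 16.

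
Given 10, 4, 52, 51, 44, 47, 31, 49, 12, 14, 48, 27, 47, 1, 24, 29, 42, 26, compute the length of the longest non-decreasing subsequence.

One longest non-decreasing subsequence is 10, 12, 14, 27, 29, 42 (positions 1,9,10,12,16,17), of length 6; no longer one exists.

6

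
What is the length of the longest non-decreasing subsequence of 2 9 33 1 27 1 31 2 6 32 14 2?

5

One longest non-decreasing subsequence is 2, 9, 27, 31, 32 (positions 1,2,5,7,10), of length 5; no longer one exists.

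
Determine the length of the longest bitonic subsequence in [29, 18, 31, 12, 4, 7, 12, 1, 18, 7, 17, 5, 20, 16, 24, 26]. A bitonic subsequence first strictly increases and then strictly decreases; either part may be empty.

7

One longest bitonic subsequence is 4, 7, 12, 18, 20, 24, 26 (positions 5,6,7,9,13,15,16): it rises to 26 then falls. Length 7 is optimal.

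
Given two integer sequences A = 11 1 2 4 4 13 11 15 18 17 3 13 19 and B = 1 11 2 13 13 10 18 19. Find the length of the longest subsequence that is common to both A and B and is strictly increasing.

5

A longest common strictly increasing subsequence is 1, 2, 13, 18, 19 (length 5); it appears in order in both A and B, and no longer such subsequence exists.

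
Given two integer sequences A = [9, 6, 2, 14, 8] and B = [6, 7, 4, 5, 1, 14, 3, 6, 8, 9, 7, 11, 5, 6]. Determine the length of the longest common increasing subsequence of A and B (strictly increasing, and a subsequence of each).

A longest common strictly increasing subsequence is 6, 14 (length 2); it appears in order in both A and B, and no longer such subsequence exists.

2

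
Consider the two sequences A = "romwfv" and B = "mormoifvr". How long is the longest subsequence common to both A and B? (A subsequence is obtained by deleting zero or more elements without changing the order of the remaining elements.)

Backtracking the LCS table gives one alignment: r (A1,B3) → o (A2,B5) → f (A5,B7) → v (A6,B8).
So the longest common subsequence has length 4.

4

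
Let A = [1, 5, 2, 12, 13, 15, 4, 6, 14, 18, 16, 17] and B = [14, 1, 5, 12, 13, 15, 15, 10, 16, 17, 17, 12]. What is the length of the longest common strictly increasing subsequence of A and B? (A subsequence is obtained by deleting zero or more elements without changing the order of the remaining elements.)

7

A longest common strictly increasing subsequence is 1, 5, 12, 13, 15, 16, 17 (length 7); it appears in order in both A and B, and no longer such subsequence exists.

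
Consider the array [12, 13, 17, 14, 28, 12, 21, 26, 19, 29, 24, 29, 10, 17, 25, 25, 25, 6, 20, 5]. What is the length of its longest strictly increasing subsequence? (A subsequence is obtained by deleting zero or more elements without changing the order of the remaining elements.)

6

One longest increasing subsequence is 12, 13, 17, 21, 26, 29 (positions 1,2,3,7,8,10), of length 6; no longer one exists.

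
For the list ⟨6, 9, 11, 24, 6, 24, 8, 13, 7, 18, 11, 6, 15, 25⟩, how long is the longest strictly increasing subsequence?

6

One longest increasing subsequence is 6, 9, 11, 13, 18, 25 (positions 1,2,3,8,10,14), of length 6; no longer one exists.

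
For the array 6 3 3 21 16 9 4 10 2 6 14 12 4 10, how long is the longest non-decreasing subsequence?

5

Let dp[i] be the longest non-decreasing subsequence ending at position i. Then dp = [1, 1, 2, 3, 3, 3, 3, 4, 1, 4, 5, 5, 4, 5].
The maximum is 5; one witness is 3, 3, 9, 10, 14 at positions 2,3,6,8,11.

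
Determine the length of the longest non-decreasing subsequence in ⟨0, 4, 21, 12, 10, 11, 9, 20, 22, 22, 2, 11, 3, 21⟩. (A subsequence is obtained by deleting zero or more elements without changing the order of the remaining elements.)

One longest non-decreasing subsequence is 0, 4, 10, 11, 20, 22, 22 (positions 1,2,5,6,8,9,10), of length 7; no longer one exists.

7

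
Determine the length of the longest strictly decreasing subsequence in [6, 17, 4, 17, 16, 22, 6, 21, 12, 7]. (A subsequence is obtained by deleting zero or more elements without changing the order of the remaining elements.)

4

Scanning left to right, the best length ending at each element is: 6→1, 17→1, 4→2, 17→1, 16→2, 22→1, 6→3, 21→2, 12→3, 7→4.
So the longest decreasing subsequence has length 4, e.g. 17, 16, 12, 7.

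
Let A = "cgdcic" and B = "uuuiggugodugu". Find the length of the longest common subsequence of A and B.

2

A longest common subsequence is gd (length 2); the LCS DP confirms no longer common subsequence exists.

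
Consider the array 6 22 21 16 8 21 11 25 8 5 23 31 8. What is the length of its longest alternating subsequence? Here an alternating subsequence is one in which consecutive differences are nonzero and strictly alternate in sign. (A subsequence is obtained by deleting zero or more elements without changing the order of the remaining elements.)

A longest alternating subsequence is 6, 22, 16, 21, 11, 25, 8, 23, 8 (positions 1,2,4,6,7,8,9,11,13); its 8 consecutive differences strictly alternate in sign, and length 9 is optimal.

9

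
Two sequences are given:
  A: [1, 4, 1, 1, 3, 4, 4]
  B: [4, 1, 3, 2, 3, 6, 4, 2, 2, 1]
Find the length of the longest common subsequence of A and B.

4

Backtracking the LCS table gives one alignment: 4 (A2,B1) → 1 (A3,B2) → 3 (A5,B5) → 4 (A6,B7).
So the longest common subsequence has length 4.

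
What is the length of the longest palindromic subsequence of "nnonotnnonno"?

One longest palindromic subsequence is nnonnnonn (positions 1,2,3,4,7,8,9,10,11); it reads the same forward and backward, and the interval DP gives dp[1][12] = 9.

9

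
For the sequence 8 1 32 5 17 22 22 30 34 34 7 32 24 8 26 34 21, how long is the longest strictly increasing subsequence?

7

Let dp[i] be the longest increasing subsequence ending at position i. Then dp = [1, 1, 2, 2, 3, 4, 4, 5, 6, 6, 3, 6, 5, 4, 6, 7, 5].
The maximum is 7; one witness is 1, 5, 17, 22, 30, 32, 34 at positions 2,4,5,6,8,12,16.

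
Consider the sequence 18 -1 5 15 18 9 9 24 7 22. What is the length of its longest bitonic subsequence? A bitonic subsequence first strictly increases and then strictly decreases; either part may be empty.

6

One longest bitonic subsequence is -1, 5, 15, 18, 9, 7 (positions 2,3,4,5,7,9): it rises to 18 then falls. Length 6 is optimal.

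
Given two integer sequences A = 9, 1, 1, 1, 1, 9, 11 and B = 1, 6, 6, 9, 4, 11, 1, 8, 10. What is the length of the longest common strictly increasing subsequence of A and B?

A longest common strictly increasing subsequence is 1, 9, 11 (length 3); it appears in order in both A and B, and no longer such subsequence exists.

3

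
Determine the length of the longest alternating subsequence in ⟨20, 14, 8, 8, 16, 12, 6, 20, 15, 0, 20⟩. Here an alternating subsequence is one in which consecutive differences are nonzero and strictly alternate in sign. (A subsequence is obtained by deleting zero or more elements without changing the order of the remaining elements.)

Track the best alternating length ending on an up-step vs a down-step at each position: up/down = 1/1, 1/2, 1/2, 1/2, 3/2, 3/4, 1/4, 5/1, 5/6, 1/6, 7/1.
The maximum over both is 7; one such subsequence is 20, 14, 16, 12, 20, 15, 20.

7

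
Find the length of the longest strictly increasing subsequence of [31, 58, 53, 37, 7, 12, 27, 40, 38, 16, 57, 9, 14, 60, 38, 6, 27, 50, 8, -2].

Scanning left to right, the best length ending at each element is: 31→1, 58→2, 53→2, 37→2, 7→1, 12→2, 27→3, 40→4, 38→4, 16→3, 57→5, 9→2, 14→3, 60→6, 38→4, 6→1, 27→4, 50→5, 8→2, -2→1.
So the longest increasing subsequence has length 6, e.g. 7, 12, 27, 40, 57, 60.

6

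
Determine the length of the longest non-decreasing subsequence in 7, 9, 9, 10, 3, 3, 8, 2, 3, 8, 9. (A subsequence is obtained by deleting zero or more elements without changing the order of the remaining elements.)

Let dp[i] be the longest non-decreasing subsequence ending at position i. Then dp = [1, 2, 3, 4, 1, 2, 3, 1, 3, 4, 5].
The maximum is 5; one witness is 3, 3, 8, 8, 9 at positions 5,6,7,10,11.

5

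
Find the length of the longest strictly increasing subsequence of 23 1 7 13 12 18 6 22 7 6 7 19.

Let dp[i] be the longest increasing subsequence ending at position i. Then dp = [1, 1, 2, 3, 3, 4, 2, 5, 3, 2, 3, 5].
The maximum is 5; one witness is 1, 7, 13, 18, 22 at positions 2,3,4,6,8.

5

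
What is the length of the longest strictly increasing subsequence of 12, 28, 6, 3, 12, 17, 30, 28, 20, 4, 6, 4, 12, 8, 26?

One longest increasing subsequence is 6, 12, 17, 20, 26 (positions 3,5,6,9,15), of length 5; no longer one exists.

5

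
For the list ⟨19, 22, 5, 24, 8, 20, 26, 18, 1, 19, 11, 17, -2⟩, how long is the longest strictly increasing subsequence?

4

Let dp[i] be the longest increasing subsequence ending at position i. Then dp = [1, 2, 1, 3, 2, 3, 4, 3, 1, 4, 3, 4, 1].
The maximum is 4; one witness is 19, 22, 24, 26 at positions 1,2,4,7.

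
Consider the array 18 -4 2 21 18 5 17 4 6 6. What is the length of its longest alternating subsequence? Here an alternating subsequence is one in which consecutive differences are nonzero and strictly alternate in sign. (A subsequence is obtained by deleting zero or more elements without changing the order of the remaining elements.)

7

A longest alternating subsequence is 18, -4, 21, 5, 17, 4, 6 (positions 1,2,4,6,7,8,9); its 6 consecutive differences strictly alternate in sign, and length 7 is optimal.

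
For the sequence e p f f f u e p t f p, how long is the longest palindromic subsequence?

Using dp[i][j] = 2 + dp[i+1][j−1] if the ends match, else max(dp[i+1][j], dp[i][j−1]):
dp[1][11] = 6. A witness is pffffp at positions 2,3,4,5,10,11.

6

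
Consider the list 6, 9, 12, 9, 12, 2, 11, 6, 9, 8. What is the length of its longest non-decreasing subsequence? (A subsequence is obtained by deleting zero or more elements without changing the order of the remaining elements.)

One longest non-decreasing subsequence is 6, 9, 12, 12 (positions 1,2,3,5), of length 4; no longer one exists.

4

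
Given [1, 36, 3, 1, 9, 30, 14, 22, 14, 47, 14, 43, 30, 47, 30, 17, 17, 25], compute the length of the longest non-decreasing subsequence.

Let dp[i] be the longest non-decreasing subsequence ending at position i. Then dp = [1, 2, 2, 2, 3, 4, 4, 5, 5, 6, 6, 7, 7, 8, 8, 7, 8, 9].
The maximum is 9; one witness is 1, 3, 9, 14, 14, 14, 17, 17, 25 at positions 1,3,5,7,9,11,16,17,18.

9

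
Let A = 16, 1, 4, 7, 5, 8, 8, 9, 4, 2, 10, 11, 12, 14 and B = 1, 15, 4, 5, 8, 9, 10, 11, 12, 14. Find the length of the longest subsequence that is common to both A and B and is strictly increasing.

9

For each value that appears in both, track the longest common increasing run ending there.
The best achievable length is 9; one witness is 1, 4, 5, 8, 9, 10, 11, 12, 14 (A-positions 2,3,5,6,8,11,12,13,14, B-positions 1,3,4,5,6,7,8,9,10).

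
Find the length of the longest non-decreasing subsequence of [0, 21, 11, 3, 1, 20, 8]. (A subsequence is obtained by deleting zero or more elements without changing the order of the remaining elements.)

Let dp[i] be the longest non-decreasing subsequence ending at position i. Then dp = [1, 2, 2, 2, 2, 3, 3].
The maximum is 3; one witness is 0, 11, 20 at positions 1,3,6.

3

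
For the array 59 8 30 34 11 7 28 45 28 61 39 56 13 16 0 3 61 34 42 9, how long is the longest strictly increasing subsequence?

Scanning left to right, the best length ending at each element is: 59→1, 8→1, 30→2, 34→3, 11→2, 7→1, 28→3, 45→4, 28→3, 61→5, 39→4, 56→5, 13→3, 16→4, 0→1, 3→2, 61→6, 34→5, 42→6, 9→3.
So the longest increasing subsequence has length 6, e.g. 8, 30, 34, 45, 56, 61.

6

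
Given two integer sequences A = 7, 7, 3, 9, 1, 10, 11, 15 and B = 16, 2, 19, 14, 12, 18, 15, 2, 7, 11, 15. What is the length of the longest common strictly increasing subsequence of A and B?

3

A longest common strictly increasing subsequence is 7, 11, 15 (length 3); it appears in order in both A and B, and no longer such subsequence exists.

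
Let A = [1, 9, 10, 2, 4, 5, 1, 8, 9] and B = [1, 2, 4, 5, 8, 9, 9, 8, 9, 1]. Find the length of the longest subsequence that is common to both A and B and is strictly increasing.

6

For each value that appears in both, track the longest common increasing run ending there.
The best achievable length is 6; one witness is 1, 2, 4, 5, 8, 9 (A-positions 1,4,5,6,8,9, B-positions 1,2,3,4,5,6).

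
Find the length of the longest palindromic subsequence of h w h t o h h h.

One longest palindromic subsequence is hhhhh (positions 1,3,6,7,8); it reads the same forward and backward, and the interval DP gives dp[1][8] = 5.

5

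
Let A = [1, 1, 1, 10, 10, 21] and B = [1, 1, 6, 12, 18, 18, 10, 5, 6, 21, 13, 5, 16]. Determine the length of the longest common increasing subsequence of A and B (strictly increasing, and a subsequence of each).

3

A longest common strictly increasing subsequence is 1, 10, 21 (length 3); it appears in order in both A and B, and no longer such subsequence exists.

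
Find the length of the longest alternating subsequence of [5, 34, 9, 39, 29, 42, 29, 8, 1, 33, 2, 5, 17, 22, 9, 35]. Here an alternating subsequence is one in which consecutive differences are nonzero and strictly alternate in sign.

Track the best alternating length ending on an up-step vs a down-step at each position: up/down = 1/1, 2/1, 2/3, 4/1, 4/5, 6/1, 4/7, 2/7, 1/7, 8/7, 8/9, 10/9, 10/9, 10/9, 10/11, 12/7.
The maximum over both is 12; one such subsequence is 5, 34, 9, 39, 29, 42, 29, 33, 2, 17, 9, 35.

12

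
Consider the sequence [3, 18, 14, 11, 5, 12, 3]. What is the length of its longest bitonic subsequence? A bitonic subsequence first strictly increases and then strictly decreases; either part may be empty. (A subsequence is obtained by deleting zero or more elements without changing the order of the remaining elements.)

Let inc[i] be the LIS ending at i and dec[i] the longest strictly decreasing subsequence starting at i. inc = [1, 2, 2, 2, 2, 3, 1], dec = [1, 5, 4, 3, 2, 2, 1].
max_i inc[i]+dec[i]−1 = 6, with one witness 3, 18, 14, 11, 5, 3.

6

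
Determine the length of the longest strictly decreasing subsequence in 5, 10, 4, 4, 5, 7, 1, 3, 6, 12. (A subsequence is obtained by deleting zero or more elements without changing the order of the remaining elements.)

One longest decreasing subsequence is 5, 4, 1 (positions 1,3,7), of length 3; no longer one exists.

3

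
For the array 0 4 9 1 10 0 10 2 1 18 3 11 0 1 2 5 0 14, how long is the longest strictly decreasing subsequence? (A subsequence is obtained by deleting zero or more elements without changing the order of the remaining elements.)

4

Let dp[i] be the longest decreasing subsequence ending at position i. Then dp = [1, 1, 1, 2, 1, 3, 1, 2, 3, 1, 2, 2, 4, 3, 3, 3, 4, 2].
The maximum is 4; one witness is 4, 2, 1, 0 at positions 2,8,9,13.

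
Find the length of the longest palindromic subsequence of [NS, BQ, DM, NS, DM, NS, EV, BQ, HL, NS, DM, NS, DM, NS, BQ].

11

Using dp[i][j] = 2 + dp[i+1][j−1] if the ends match, else max(dp[i+1][j], dp[i][j−1]):
dp[1][15] = 11. A witness is BQ DM NS DM NS HL NS DM NS DM BQ at positions 2,3,4,5,6,9,10,11,12,13,15.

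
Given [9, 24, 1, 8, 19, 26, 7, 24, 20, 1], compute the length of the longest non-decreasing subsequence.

Scanning left to right, the best length ending at each element is: 9→1, 24→2, 1→1, 8→2, 19→3, 26→4, 7→2, 24→4, 20→4, 1→2.
So the longest non-decreasing subsequence has length 4, e.g. 1, 8, 19, 26.

4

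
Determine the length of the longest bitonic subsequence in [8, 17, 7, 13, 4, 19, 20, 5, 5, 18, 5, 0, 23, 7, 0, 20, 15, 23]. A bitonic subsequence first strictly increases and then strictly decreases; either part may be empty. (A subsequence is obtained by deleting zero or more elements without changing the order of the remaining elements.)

7

Let inc[i] be the LIS ending at i and dec[i] the longest strictly decreasing subsequence starting at i. inc = [1, 2, 1, 2, 1, 3, 4, 2, 2, 3, 2, 1, 5, 3, 1, 4, 4, 5], dec = [4, 4, 3, 3, 2, 4, 4, 2, 2, 3, 2, 1, 3, 2, 1, 2, 1, 1].
max_i inc[i]+dec[i]−1 = 7, with one witness 8, 17, 19, 20, 18, 7, 0.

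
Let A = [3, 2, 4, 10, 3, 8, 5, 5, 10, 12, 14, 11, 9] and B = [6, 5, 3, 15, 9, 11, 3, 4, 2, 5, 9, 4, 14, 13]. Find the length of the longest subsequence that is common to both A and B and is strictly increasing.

4

For each value that appears in both, track the longest common increasing run ending there.
The best achievable length is 4; one witness is 3, 4, 5, 9 (A-positions 1,3,7,13, B-positions 3,8,10,11).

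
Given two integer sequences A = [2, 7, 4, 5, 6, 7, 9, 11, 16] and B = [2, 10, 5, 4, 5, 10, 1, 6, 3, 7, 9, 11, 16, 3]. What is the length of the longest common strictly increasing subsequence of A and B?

For each value that appears in both, track the longest common increasing run ending there.
The best achievable length is 8; one witness is 2, 4, 5, 6, 7, 9, 11, 16 (A-positions 1,3,4,5,6,7,8,9, B-positions 1,4,5,8,10,11,12,13).

8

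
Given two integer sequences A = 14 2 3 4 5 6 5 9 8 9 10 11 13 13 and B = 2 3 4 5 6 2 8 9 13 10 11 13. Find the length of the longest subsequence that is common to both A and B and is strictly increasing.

10

A longest common strictly increasing subsequence is 2, 3, 4, 5, 6, 8, 9, 10, 11, 13 (length 10); it appears in order in both A and B, and no longer such subsequence exists.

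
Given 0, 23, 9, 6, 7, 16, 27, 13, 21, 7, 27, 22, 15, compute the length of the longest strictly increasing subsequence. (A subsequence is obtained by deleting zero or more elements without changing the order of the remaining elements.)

6

One longest increasing subsequence is 0, 6, 7, 16, 21, 27 (positions 1,4,5,6,9,11), of length 6; no longer one exists.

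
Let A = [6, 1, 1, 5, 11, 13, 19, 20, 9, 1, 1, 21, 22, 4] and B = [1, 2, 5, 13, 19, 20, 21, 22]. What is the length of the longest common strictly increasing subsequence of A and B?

7

For each value that appears in both, track the longest common increasing run ending there.
The best achievable length is 7; one witness is 1, 5, 13, 19, 20, 21, 22 (A-positions 2,4,6,7,8,12,13, B-positions 1,3,4,5,6,7,8).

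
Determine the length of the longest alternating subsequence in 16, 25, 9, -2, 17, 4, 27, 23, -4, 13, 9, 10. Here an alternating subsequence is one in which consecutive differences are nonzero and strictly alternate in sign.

A longest alternating subsequence is 16, 25, 9, 17, 4, 27, -4, 13, 9, 10 (positions 1,2,3,5,6,7,9,10,11,12); its 9 consecutive differences strictly alternate in sign, and length 10 is optimal.

10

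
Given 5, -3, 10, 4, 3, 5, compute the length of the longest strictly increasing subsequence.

3

One longest increasing subsequence is -3, 4, 5 (positions 2,4,6), of length 3; no longer one exists.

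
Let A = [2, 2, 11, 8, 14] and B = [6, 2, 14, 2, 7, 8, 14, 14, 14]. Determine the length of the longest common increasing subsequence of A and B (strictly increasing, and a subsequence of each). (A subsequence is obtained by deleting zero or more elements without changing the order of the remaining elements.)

For each value that appears in both, track the longest common increasing run ending there.
The best achievable length is 3; one witness is 2, 8, 14 (A-positions 1,4,5, B-positions 2,6,7).

3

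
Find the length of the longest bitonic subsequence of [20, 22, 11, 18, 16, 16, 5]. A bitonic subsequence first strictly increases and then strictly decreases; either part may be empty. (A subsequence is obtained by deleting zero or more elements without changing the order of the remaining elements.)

5

Let inc[i] be the LIS ending at i and dec[i] the longest strictly decreasing subsequence starting at i. inc = [1, 2, 1, 2, 2, 2, 1], dec = [4, 4, 2, 3, 2, 2, 1].
max_i inc[i]+dec[i]−1 = 5, with one witness 20, 22, 18, 16, 5.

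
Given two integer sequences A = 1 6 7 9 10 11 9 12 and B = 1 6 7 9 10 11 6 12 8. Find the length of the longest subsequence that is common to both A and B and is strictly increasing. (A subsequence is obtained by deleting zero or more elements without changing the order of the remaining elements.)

A longest common strictly increasing subsequence is 1, 6, 7, 9, 10, 11, 12 (length 7); it appears in order in both A and B, and no longer such subsequence exists.

7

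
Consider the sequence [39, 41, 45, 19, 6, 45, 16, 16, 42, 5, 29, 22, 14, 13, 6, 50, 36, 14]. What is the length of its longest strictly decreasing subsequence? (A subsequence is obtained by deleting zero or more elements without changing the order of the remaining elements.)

Let dp[i] be the longest decreasing subsequence ending at position i. Then dp = [1, 1, 1, 2, 3, 1, 3, 3, 2, 4, 3, 4, 5, 6, 7, 1, 3, 5].
The maximum is 7; one witness is 45, 42, 29, 22, 14, 13, 6 at positions 3,9,11,12,13,14,15.

7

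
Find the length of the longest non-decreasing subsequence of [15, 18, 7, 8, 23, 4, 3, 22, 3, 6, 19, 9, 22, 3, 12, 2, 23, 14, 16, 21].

8

Let dp[i] be the longest non-decreasing subsequence ending at position i. Then dp = [1, 2, 1, 2, 3, 1, 1, 3, 2, 3, 4, 4, 5, 3, 5, 1, 6, 6, 7, 8].
The maximum is 8; one witness is 3, 3, 6, 9, 12, 14, 16, 21 at positions 7,9,10,12,15,18,19,20.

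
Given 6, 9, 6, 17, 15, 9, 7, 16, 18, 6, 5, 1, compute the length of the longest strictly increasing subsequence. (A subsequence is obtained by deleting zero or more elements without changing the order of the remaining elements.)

Scanning left to right, the best length ending at each element is: 6→1, 9→2, 6→1, 17→3, 15→3, 9→2, 7→2, 16→4, 18→5, 6→1, 5→1, 1→1.
So the longest increasing subsequence has length 5, e.g. 6, 9, 15, 16, 18.

5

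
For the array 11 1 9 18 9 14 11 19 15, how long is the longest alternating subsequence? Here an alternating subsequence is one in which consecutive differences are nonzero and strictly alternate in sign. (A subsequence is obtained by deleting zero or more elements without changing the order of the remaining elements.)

Track the best alternating length ending on an up-step vs a down-step at each position: up/down = 1/1, 1/2, 3/2, 3/1, 3/4, 5/4, 5/6, 7/1, 7/8.
The maximum over both is 8; one such subsequence is 11, 1, 18, 9, 14, 11, 19, 15.

8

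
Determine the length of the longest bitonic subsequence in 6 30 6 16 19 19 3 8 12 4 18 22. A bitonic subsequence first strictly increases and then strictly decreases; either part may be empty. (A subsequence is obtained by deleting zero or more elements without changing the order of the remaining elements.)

5

One longest bitonic subsequence is 6, 30, 19, 12, 4 (positions 1,2,6,9,10): it rises to 30 then falls. Length 5 is optimal.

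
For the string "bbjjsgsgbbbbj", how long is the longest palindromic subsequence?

One longest palindromic subsequence is bbgsgbb (positions 1,2,6,7,8,11,12); it reads the same forward and backward, and the interval DP gives dp[1][13] = 7.

7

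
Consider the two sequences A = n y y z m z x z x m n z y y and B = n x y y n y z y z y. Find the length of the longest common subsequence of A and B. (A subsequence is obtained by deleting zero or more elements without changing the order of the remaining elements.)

7

Backtracking the LCS table gives one alignment: n (A1,B1) → y (A2,B3) → y (A3,B4) → n (A11,B5) → z (A12,B7) → y (A13,B8) → y (A14,B10).
So the longest common subsequence has length 7.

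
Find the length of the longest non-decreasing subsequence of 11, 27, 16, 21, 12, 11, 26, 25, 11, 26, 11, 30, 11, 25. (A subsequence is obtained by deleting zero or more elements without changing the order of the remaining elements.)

Scanning left to right, the best length ending at each element is: 11→1, 27→2, 16→2, 21→3, 12→2, 11→2, 26→4, 25→4, 11→3, 26→5, 11→4, 30→6, 11→5, 25→6.
So the longest non-decreasing subsequence has length 6, e.g. 11, 16, 21, 26, 26, 30.

6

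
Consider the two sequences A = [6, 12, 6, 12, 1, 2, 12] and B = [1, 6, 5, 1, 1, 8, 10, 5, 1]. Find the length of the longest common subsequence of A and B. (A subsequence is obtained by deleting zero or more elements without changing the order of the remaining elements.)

2

A longest common subsequence is 6, 1 (length 2); the LCS DP confirms no longer common subsequence exists.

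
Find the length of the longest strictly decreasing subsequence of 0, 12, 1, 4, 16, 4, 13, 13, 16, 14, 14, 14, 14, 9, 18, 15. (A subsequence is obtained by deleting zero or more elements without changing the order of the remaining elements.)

Scanning left to right, the best length ending at each element is: 0→1, 12→1, 1→2, 4→2, 16→1, 4→2, 13→2, 13→2, 16→1, 14→2, 14→2, 14→2, 14→2, 9→3, 18→1, 15→2.
So the longest decreasing subsequence has length 3, e.g. 16, 13, 9.

3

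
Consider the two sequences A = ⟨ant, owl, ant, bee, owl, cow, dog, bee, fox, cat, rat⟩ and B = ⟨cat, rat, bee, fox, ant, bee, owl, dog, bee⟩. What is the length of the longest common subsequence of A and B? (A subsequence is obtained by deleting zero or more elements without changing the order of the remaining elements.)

Backtracking the LCS table gives one alignment: ant (A3,B5) → bee (A4,B6) → owl (A5,B7) → dog (A7,B8) → bee (A8,B9).
So the longest common subsequence has length 5.

5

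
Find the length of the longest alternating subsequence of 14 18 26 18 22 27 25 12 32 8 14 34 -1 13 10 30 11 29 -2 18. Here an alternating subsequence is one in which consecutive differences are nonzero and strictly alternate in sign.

Track the best alternating length ending on an up-step vs a down-step at each position: up/down = 1/1, 2/1, 2/1, 2/3, 4/3, 4/1, 4/5, 1/5, 6/1, 1/7, 8/7, 8/1, 1/9, 10/9, 10/11, 12/9, 12/13, 14/13, 1/15, 16/15.
The maximum over both is 16; one such subsequence is 14, 26, 18, 27, 25, 32, 8, 14, -1, 13, 10, 30, 11, 29, -2, 18.

16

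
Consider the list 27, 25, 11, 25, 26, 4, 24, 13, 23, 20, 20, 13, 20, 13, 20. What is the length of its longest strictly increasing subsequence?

3

Let dp[i] be the longest increasing subsequence ending at position i. Then dp = [1, 1, 1, 2, 3, 1, 2, 2, 3, 3, 3, 2, 3, 2, 3].
The maximum is 3; one witness is 11, 25, 26 at positions 3,4,5.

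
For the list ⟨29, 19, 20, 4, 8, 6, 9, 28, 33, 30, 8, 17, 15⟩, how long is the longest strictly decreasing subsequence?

4

Let dp[i] be the longest decreasing subsequence ending at position i. Then dp = [1, 2, 2, 3, 3, 4, 3, 2, 1, 2, 4, 3, 4].
The maximum is 4; one witness is 29, 19, 8, 6 at positions 1,2,5,6.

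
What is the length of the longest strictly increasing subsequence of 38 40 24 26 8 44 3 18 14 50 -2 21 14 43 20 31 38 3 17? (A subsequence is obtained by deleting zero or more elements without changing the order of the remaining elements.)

One longest increasing subsequence is 8, 18, 21, 31, 38 (positions 5,8,12,16,17), of length 5; no longer one exists.

5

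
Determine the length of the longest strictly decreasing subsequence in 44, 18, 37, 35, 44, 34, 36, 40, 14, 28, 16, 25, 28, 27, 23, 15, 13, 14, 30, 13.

10

Let dp[i] be the longest decreasing subsequence ending at position i. Then dp = [1, 2, 2, 3, 1, 4, 3, 2, 5, 5, 6, 6, 5, 6, 7, 8, 9, 9, 5, 10].
The maximum is 10; one witness is 44, 37, 35, 34, 28, 25, 23, 15, 14, 13 at positions 1,3,4,6,10,12,15,16,18,20.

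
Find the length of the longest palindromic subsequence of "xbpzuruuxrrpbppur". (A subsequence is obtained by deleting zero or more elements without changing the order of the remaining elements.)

8

Using dp[i][j] = 2 + dp[i+1][j−1] if the ends match, else max(dp[i+1][j], dp[i][j−1]):
dp[1][17] = 8. A witness is bpruurpb at positions 2,3,6,7,8,11,12,13.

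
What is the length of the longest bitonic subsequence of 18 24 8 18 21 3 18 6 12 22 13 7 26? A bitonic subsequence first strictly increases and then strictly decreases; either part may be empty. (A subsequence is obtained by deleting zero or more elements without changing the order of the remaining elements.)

Let inc[i] be the LIS ending at i and dec[i] the longest strictly decreasing subsequence starting at i. inc = [1, 2, 1, 2, 3, 1, 2, 2, 3, 4, 4, 3, 5], dec = [3, 5, 2, 3, 4, 1, 3, 1, 2, 3, 2, 1, 1].
max_i inc[i]+dec[i]−1 = 6, with one witness 18, 24, 21, 18, 13, 7.

6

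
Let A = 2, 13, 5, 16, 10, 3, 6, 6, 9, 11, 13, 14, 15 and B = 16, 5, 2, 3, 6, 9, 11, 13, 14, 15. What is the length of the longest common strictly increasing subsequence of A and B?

For each value that appears in both, track the longest common increasing run ending there.
The best achievable length is 8; one witness is 2, 3, 6, 9, 11, 13, 14, 15 (A-positions 1,6,7,9,10,11,12,13, B-positions 3,4,5,6,7,8,9,10).

8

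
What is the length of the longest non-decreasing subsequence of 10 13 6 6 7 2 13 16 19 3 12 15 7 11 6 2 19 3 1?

7

Let dp[i] be the longest non-decreasing subsequence ending at position i. Then dp = [1, 2, 1, 2, 3, 1, 4, 5, 6, 2, 4, 5, 4, 5, 3, 2, 7, 3, 1].
The maximum is 7; one witness is 6, 6, 7, 13, 16, 19, 19 at positions 3,4,5,7,8,9,17.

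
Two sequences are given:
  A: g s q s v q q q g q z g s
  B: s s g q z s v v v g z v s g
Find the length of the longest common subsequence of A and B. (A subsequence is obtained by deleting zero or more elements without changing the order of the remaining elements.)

7

Backtracking the LCS table gives one alignment: g (A1,B3) → q (A3,B4) → s (A4,B6) → v (A5,B9) → g (A9,B10) → z (A11,B11) → g (A12,B14).
So the longest common subsequence has length 7.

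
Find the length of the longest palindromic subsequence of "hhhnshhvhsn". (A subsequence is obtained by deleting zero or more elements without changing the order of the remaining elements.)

7

Using dp[i][j] = 2 + dp[i+1][j−1] if the ends match, else max(dp[i+1][j], dp[i][j−1]):
dp[1][11] = 7. A witness is nshvhsn at positions 4,5,6,8,9,10,11.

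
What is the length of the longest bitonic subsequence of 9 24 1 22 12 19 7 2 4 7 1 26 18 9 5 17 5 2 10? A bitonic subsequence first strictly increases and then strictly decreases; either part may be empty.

9

One longest bitonic subsequence is 1, 2, 4, 7, 26, 18, 17, 5, 2 (positions 3,8,9,10,12,13,16,17,18): it rises to 26 then falls. Length 9 is optimal.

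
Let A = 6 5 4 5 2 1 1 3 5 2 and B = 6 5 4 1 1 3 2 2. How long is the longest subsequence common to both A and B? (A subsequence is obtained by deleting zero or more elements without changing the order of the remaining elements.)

7

Backtracking the LCS table gives one alignment: 6 (A1,B1) → 5 (A2,B2) → 4 (A3,B3) → 1 (A6,B4) → 1 (A7,B5) → 3 (A8,B6) → 2 (A10,B8).
So the longest common subsequence has length 7.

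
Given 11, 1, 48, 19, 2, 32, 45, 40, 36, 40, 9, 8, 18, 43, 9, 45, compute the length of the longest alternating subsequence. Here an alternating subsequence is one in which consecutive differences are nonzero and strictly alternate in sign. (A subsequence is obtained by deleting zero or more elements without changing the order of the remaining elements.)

11

Track the best alternating length ending on an up-step vs a down-step at each position: up/down = 1/1, 1/2, 3/1, 3/4, 3/4, 5/4, 5/4, 5/6, 5/6, 7/6, 5/8, 5/8, 9/8, 9/6, 9/10, 11/4.
The maximum over both is 11; one such subsequence is 11, 1, 48, 19, 45, 36, 40, 9, 18, 9, 45.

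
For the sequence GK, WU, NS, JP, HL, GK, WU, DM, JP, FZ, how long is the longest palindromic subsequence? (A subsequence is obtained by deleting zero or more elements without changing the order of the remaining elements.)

Using dp[i][j] = 2 + dp[i+1][j−1] if the ends match, else max(dp[i+1][j], dp[i][j−1]):
dp[1][10] = 3. A witness is JP DM JP at positions 4,8,9.

3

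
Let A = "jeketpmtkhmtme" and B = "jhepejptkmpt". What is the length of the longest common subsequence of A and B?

8

A longest common subsequence is jeeptkmt (length 8); the LCS DP confirms no longer common subsequence exists.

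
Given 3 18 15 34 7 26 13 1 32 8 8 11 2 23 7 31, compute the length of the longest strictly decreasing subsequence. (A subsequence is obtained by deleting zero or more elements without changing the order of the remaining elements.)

5

Scanning left to right, the best length ending at each element is: 3→1, 18→1, 15→2, 34→1, 7→3, 26→2, 13→3, 1→4, 32→2, 8→4, 8→4, 11→4, 2→5, 23→3, 7→5, 31→3.
So the longest decreasing subsequence has length 5, e.g. 18, 15, 13, 8, 2.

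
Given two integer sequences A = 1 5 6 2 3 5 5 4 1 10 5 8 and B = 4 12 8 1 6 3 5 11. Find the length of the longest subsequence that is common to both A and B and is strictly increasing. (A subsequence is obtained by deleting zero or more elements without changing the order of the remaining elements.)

3

A longest common strictly increasing subsequence is 1, 3, 5 (length 3); it appears in order in both A and B, and no longer such subsequence exists.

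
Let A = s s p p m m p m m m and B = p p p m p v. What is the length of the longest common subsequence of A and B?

Backtracking the LCS table gives one alignment: p (A3,B2) → p (A4,B3) → m (A6,B4) → p (A7,B5).
So the longest common subsequence has length 4.

4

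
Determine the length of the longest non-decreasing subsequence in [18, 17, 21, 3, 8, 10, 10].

Scanning left to right, the best length ending at each element is: 18→1, 17→1, 21→2, 3→1, 8→2, 10→3, 10→4.
So the longest non-decreasing subsequence has length 4, e.g. 3, 8, 10, 10.

4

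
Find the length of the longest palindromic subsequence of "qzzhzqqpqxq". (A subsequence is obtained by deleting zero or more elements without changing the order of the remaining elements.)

5

One longest palindromic subsequence is qqpqq (positions 1,7,8,9,11); it reads the same forward and backward, and the interval DP gives dp[1][11] = 5.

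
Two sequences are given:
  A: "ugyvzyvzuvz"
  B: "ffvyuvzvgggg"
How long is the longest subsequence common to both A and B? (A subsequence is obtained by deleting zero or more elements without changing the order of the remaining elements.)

5

A longest common subsequence is vyvzv (length 5); the LCS DP confirms no longer common subsequence exists.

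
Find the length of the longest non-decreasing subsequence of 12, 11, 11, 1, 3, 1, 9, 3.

3

Let dp[i] be the longest non-decreasing subsequence ending at position i. Then dp = [1, 1, 2, 1, 2, 2, 3, 3].
The maximum is 3; one witness is 1, 3, 9 at positions 4,5,7.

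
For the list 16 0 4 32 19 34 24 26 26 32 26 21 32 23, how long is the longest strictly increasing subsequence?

Let dp[i] be the longest increasing subsequence ending at position i. Then dp = [1, 1, 2, 3, 3, 4, 4, 5, 5, 6, 5, 4, 6, 5].
The maximum is 6; one witness is 0, 4, 19, 24, 26, 32 at positions 2,3,5,7,8,10.

6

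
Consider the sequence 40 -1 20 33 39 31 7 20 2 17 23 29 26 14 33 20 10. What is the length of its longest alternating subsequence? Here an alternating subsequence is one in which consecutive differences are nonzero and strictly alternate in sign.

A longest alternating subsequence is 40, -1, 20, 7, 20, 2, 29, 26, 33, 20 (positions 1,2,3,7,8,9,12,13,15,16); its 9 consecutive differences strictly alternate in sign, and length 10 is optimal.

10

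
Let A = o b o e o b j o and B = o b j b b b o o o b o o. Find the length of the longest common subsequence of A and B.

Backtracking the LCS table gives one alignment: o (A1,B1) → b (A2,B6) → o (A3,B8) → o (A5,B9) → b (A6,B10) → o (A8,B12).
So the longest common subsequence has length 6.

6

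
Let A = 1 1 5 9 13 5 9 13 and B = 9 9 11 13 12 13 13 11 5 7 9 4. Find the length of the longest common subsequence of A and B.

Backtracking the LCS table gives one alignment: 9 (A4,B2) → 13 (A5,B7) → 5 (A6,B9) → 9 (A7,B11).
So the longest common subsequence has length 4.

4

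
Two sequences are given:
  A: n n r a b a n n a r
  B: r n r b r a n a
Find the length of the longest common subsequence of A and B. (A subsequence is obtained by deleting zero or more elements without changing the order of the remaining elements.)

6

A longest common subsequence is nrbana (length 6); the LCS DP confirms no longer common subsequence exists.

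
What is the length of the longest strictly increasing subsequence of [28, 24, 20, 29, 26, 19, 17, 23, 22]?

One longest increasing subsequence is 28, 29 (positions 1,4), of length 2; no longer one exists.

2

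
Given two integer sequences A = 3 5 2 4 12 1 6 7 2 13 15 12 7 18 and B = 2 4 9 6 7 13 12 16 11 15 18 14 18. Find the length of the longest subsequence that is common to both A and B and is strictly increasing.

7

A longest common strictly increasing subsequence is 2, 4, 6, 7, 13, 15, 18 (length 7); it appears in order in both A and B, and no longer such subsequence exists.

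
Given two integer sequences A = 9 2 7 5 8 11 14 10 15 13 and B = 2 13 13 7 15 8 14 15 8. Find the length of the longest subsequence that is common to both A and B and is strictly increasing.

5

For each value that appears in both, track the longest common increasing run ending there.
The best achievable length is 5; one witness is 2, 7, 8, 14, 15 (A-positions 2,3,5,7,9, B-positions 1,4,6,7,8).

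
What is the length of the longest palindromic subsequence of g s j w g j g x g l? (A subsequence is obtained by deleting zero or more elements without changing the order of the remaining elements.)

5

One longest palindromic subsequence is ggjgg (positions 1,5,6,7,9); it reads the same forward and backward, and the interval DP gives dp[1][10] = 5.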